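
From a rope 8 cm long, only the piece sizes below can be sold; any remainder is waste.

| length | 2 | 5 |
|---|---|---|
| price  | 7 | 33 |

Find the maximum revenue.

Build r[k] bottom-up: r[k] = max over allowed piece i of (p[i] + r[k−i]).
r[1] = 0
r[2] = 7
r[3] = 7
r[4] = 14  (first piece 2, then r[2]=7)
r[5] = max(7+7, 33+0) = 33
r[6] = max(7+14, 33+0) = 33
r[7] = max(7+33, 33+7) = 40
r[8] = max(7+33, 33+7) = 40
One optimal cutting: pieces 5 + 2 with 1 cm of scrap → €40.

40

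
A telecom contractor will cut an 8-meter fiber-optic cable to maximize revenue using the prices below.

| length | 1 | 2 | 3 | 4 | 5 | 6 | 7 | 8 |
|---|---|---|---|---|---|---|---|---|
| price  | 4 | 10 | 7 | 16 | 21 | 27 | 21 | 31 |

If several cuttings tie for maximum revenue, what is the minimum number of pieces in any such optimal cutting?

Consider every possible first cut. r[k] is the best of p[i]+r[k−i] over all sellable i≤k.
r[1] = 4
r[2] = max(4+4, 10+0) = 10
r[3] = max(4+10, 10+4, 7+0) = 14
r[4] = max(4+14, 10+10, 7+4, 16+0) = 20
r[5] = max(4+20, 10+14, 7+10, 16+4, 21+0) = 24
r[6] = max(4+24, 10+20, 7+14, 16+10, 21+4, 27+0) = 30
r[7] = max(4+30, 10+24, 7+20, …, 27+4, 21+0) = 34
r[8] = max(4+34, 10+30, 7+24, …, 21+4, 31+0) = 40
Maximum revenue is $40.
Now minimize piece count subject to staying optimal: for each k, pieces[k] = 1 + min over i with p[i]+r[k−i]=r[k] of pieces[k−i].
pieces[5] = 3
pieces[6] = 3
pieces[7] = 4
pieces[8] = 4

4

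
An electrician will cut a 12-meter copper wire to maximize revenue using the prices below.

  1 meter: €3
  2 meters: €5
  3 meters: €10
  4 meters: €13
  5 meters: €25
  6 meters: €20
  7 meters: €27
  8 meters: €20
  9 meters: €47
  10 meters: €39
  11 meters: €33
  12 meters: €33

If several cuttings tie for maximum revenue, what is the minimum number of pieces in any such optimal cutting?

Consider every possible first cut. r[k] is the best of p[i]+r[k−i] over all sellable i≤k.
r[1] = 3
r[2] = 6  (first piece 1, then r[1]=3)
r[3] = 10
r[4] = 13  (first piece 1, then r[3]=10)
r[5] = 25
r[6] = 28  (first piece 1, then r[5]=25)
r[7] = 31  (first piece 1, then r[6]=28)
r[8] = 35  (first piece 3, then r[5]=25)
r[9] = 47
r[10] = 50  (first piece 1, then r[9]=47)
r[11] = 53  (first piece 1, then r[10]=50)
r[12] = 57  (first piece 3, then r[9]=47)
Maximum revenue is €57.
Now minimize piece count subject to staying optimal: for each k, pieces[k] = 1 + min over i with p[i]+r[k−i]=r[k] of pieces[k−i].
pieces[9] = 1
pieces[10] = 2
pieces[11] = 3
pieces[12] = 2

2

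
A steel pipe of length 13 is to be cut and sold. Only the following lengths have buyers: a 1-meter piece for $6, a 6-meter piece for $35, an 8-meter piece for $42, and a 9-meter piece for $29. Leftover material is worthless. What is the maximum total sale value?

Build best[k] bottom-up: best[k] = max over allowed piece i of (p[i] + best[k−i]).
best[1] = 6
best[2] = 12  (first piece 1, then best[1]=6)
best[3] = 18  (first piece 1, then best[2]=12)
best[4] = 24  (first piece 1, then best[3]=18)
best[5] = 30  (first piece 1, then best[4]=24)
best[6] = 36  (first piece 1, then best[5]=30)
best[7] = 42  (first piece 1, then best[6]=36)
best[8] = 48  (first piece 1, then best[7]=42)
best[9] = 54  (first piece 1, then best[8]=48)
best[10] = 60  (first piece 1, then best[9]=54)
best[11] = 66  (first piece 1, then best[10]=60)
best[12] = 72  (first piece 1, then best[11]=66)
best[13] = 78  (first piece 1, then best[12]=72)
One optimal cutting: 1 + 1 + 1 + 1 + 1 + 1 + 1 + 1 + 1 + 1 + 1 + 1 + 1 → $78.

78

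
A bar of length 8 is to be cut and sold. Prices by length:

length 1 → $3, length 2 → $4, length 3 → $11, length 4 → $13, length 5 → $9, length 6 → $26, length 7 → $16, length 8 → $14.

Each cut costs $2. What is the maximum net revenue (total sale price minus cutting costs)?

28

Consider every possible first cut. r[k] is the best of p[i]+r[k−i] over all sellable i≤k, charging 2 whenever i<k.
r[1] = 3
r[2] = 4  (first piece 1, then r[1]=3)
r[3] = 11
r[4] = 13
r[5] = 14  (first piece 1, then r[4]=13)
r[6] = 26
r[7] = 27  (first piece 1, then r[6]=26)
r[8] = 28  (first piece 1, then r[7]=27)
One optimal plan: pieces 6 + 1 + 1 (2 cuts) → $32 − $4 = $28.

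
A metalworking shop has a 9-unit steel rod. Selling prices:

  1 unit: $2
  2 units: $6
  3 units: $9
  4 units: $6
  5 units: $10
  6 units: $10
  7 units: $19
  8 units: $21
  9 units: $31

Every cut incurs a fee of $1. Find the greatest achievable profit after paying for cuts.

Let r[k] be the best obtainable value from length k. For each k, try every first piece i and keep the best of price[i] + r[k−i] minus the 1 cut fee when i<k.
r[1] = 2
r[2] = max(2+2-1, 6+0) = 6
r[3] = max(2+6-1, 6+2-1, 9+0) = 9
r[4] = max(2+9-1, 6+6-1, 9+2-1, 6+0) = 11
r[5] = max(2+11-1, 6+9-1, 9+6-1, 6+2-1, 10+0) = 14
r[6] = max(2+14-1, 6+11-1, 9+9-1, 6+6-1, 10+2-1, 10+0) = 17
r[7] = max(2+17-1, 6+14-1, 9+11-1, …, 10+2-1, 19+0) = 19
r[8] = max(2+19-1, 6+17-1, 9+14-1, …, 19+2-1, 21+0) = 22
r[9] = max(2+22-1, 6+19-1, 9+17-1, …, 21+2-1, 31+0) = 31
Best is to make no cuts and sell whole for $31.

31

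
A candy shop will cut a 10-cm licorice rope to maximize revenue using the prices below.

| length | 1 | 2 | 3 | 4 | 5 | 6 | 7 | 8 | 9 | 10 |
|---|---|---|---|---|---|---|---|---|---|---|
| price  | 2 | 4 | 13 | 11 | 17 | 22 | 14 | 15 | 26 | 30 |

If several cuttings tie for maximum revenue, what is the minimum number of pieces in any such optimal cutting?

4

Consider every possible first cut. r[k] is the best of p[i]+r[k−i] over all sellable i≤k.
r[1] = 2
r[2] = max(2+2, 4+0) = 4
r[3] = max(2+4, 4+2, 13+0) = 13
r[4] = max(2+13, 4+4, 13+2, 11+0) = 15
r[5] = max(2+15, 4+13, 13+4, 11+2, 17+0) = 17
r[6] = max(2+17, 4+15, 13+13, 11+4, 17+2, 22+0) = 26
r[7] = max(2+26, 4+17, 13+15, …, 22+2, 14+0) = 28
r[8] = max(2+28, 4+26, 13+17, …, 14+2, 15+0) = 30
r[9] = max(2+30, 4+28, 13+26, …, 15+2, 26+0) = 39
r[10] = max(2+39, 4+30, 13+28, …, 26+2, 30+0) = 41
Maximum revenue is ¢41.
Now minimize piece count subject to staying optimal: for each k, pieces[k] = 1 + min over i with p[i]+r[k−i]=r[k] of pieces[k−i].
pieces[7] = 3
pieces[8] = 2
pieces[9] = 3
pieces[10] = 4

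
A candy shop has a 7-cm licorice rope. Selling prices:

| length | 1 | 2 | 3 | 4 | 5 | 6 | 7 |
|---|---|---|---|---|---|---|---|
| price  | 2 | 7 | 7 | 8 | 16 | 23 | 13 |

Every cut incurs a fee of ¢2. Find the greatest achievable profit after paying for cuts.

Build net[k] bottom-up: net[k] = max over allowed piece i of (p[i] + net[k−i]) − 2 per cut.
net[1] = 2
net[2] = 7
net[3] = 7  (first piece 1, then net[2]=7)
net[4] = 12  (first piece 2, then net[2]=7)
net[5] = 16
net[6] = 23
net[7] = 23  (first piece 1, then net[6]=23)
One optimal plan: pieces 6 + 1 (1 cut) → ¢25 − ¢2 = ¢23.

23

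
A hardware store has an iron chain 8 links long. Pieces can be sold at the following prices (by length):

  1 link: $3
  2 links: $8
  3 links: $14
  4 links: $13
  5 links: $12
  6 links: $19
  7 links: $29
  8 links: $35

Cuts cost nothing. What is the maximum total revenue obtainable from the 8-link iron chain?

Build R[k] bottom-up: R[k] = max over allowed piece i of (p[i] + R[k−i]).
R[1] = 3
R[2] = max(3+3, 8+0) = 8
R[3] = max(3+8, 8+3, 14+0) = 14
R[4] = max(3+14, 8+8, 14+3, 13+0) = 17
R[5] = max(3+17, 8+14, 14+8, 13+3, 12+0) = 22
R[6] = max(3+22, 8+17, 14+14, 13+8, 12+3, 19+0) = 28
R[7] = max(3+28, 8+22, 14+17, …, 19+3, 29+0) = 31
R[8] = max(3+31, 8+28, 14+22, …, 29+3, 35+0) = 36
One optimal cutting: 3 + 3 + 2 → $14 + $14 + $8 = $36.

36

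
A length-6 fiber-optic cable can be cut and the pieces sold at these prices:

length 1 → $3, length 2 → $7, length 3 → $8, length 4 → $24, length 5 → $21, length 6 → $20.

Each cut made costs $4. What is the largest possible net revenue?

Let v[k] be the best obtainable value from length k. For each k, try every first piece i and keep the best of price[i] + v[k−i] minus the 4 cut fee when i<k.
v[1] = 3
v[2] = max(3+3-4, 7+0) = 7
v[3] = max(3+7-4, 7+3-4, 8+0) = 8
v[4] = max(3+8-4, 7+7-4, 8+3-4, 24+0) = 24
v[5] = max(3+24-4, 7+8-4, 8+7-4, 24+3-4, 21+0) = 23
v[6] = max(3+23-4, 7+24-4, 8+8-4, 24+7-4, 21+3-4, 20+0) = 27
One optimal plan: pieces 4 + 2 (1 cut) → $31 − $4 = $27.

27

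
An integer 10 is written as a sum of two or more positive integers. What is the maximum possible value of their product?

36

Let g[k] be the best product for length k (with at least one cut). For each first piece i, the rest contributes max(k−i, g[k−i]).
Small cases: g[2]=1, g[3]=2, g[4]=4.
g[5] = max(1×4, 2×3, 3×2, 4×1) = 6
g[6] = max(1×6, 2×4, 3×3, 4×2, 5×1) = 9
g[7] = max(1×9, 2×6, 3×4, 4×3, 5×2, 6×1) = 12
g[8] = max(1×12, 2×9, 3×6, …, 6×2, 7×1) = 18
g[9] = max(1×18, 2×12, 3×9, …, 7×2, 8×1) = 27
g[10] = max(1×27, 2×18, 3×12, …, 8×2, 9×1) = 36
One optimal split: 3 + 3 + 2 + 2; product 3×3×2×2 = 36.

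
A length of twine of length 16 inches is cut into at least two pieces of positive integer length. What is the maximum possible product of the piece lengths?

324

Fill prod[k] for k=2..16: at each k try every first piece i and multiply by the better of (k−i) uncut or prod[k−i].
prod[2] = 1*max(1,0) = 1*1 = 1
prod[3] = 1*max(2,1) = 1*2 = 2
prod[4] = 2*max(2,1) = 2*2 = 4
prod[5] = 2*max(3,2) = 2*3 = 6
prod[6] = 3*max(3,2) = 3*3 = 9
prod[7] = 2*max(5,6) = 2*6 = 12
prod[8] = 2*max(6,9) = 2*9 = 18
prod[9] = 3*max(6,9) = 3*9 = 27
prod[10] = 2*max(8,18) = 2*18 = 36
prod[11] = 2*max(9,27) = 2*27 = 54
prod[12] = 3*max(9,27) = 3*27 = 81
prod[13] = 2*max(11,54) = 2*54 = 108
prod[14] = 2*max(12,81) = 2*81 = 162
prod[15] = 3*max(12,81) = 3*81 = 243
prod[16] = 2*max(14,162) = 2*162 = 324
One optimal split: 3 + 3 + 3 + 3 + 2 + 2; product 3*3*3*3*2*2 = 324.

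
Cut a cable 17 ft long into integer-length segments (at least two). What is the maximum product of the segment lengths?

Fill prod[k] for k=2..17: at each k try every first piece i and multiply by the better of (k−i) uncut or prod[k−i].
prod[2] = 1×max(1,0) = 1×1 = 1
prod[3] = max(1×2, 2×1) = 2
prod[4] = max(1×3, 2×2, 3×1) = 4
prod[5] = max(1×4, 2×3, 3×2, 4×1) = 6
prod[6] = max(1×6, 2×4, 3×3, 4×2, 5×1) = 9
prod[7] = max(1×9, 2×6, 3×4, 4×3, 5×2, 6×1) = 12
prod[8] = max(1×12, 2×9, 3×6, …, 6×2, 7×1) = 18
prod[9] = max(1×18, 2×12, 3×9, …, 7×2, 8×1) = 27
prod[10] = max(1×27, 2×18, 3×12, …, 8×2, 9×1) = 36
prod[11] = max(1×36, 2×27, 3×18, …, 9×2, 10×1) = 54
prod[12] = max(1×54, 2×36, 3×27, …, 10×2, 11×1) = 81
prod[13] = max(1×81, 2×54, 3×36, …, 11×2, 12×1) = 108
prod[14] = max(1×108, 2×81, 3×54, …, 12×2, 13×1) = 162
prod[15] = max(1×162, 2×108, 3×81, …, 13×2, 14×1) = 243
prod[16] = max(1×243, 2×162, 3×108, …, 14×2, 15×1) = 324
prod[17] = max(1×324, 2×243, 3×162, …, 15×2, 16×1) = 486
One optimal split: 3 + 3 + 3 + 3 + 3 + 2; product 3×3×3×3×3×2 = 486.

486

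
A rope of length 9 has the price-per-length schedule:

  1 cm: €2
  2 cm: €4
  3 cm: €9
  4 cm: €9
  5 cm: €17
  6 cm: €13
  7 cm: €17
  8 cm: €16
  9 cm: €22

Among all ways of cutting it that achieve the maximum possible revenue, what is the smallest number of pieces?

Build r[k] bottom-up: r[k] = max over allowed piece i of (p[i] + r[k−i]).
r[1] = 2
r[2] = 4  (first piece 1, then r[1]=2)
r[3] = 9
r[4] = 11  (first piece 1, then r[3]=9)
r[5] = 17
r[6] = 19  (first piece 1, then r[5]=17)
r[7] = 21  (first piece 1, then r[6]=19)
r[8] = 26  (first piece 3, then r[5]=17)
r[9] = 28  (first piece 1, then r[8]=26)
Maximum revenue is €28.
Now minimize piece count subject to staying optimal: for each k, pieces[k] = 1 + min over i with p[i]+r[k−i]=r[k] of pieces[k−i].
pieces[6] = 2
pieces[7] = 2
pieces[8] = 2
pieces[9] = 3

3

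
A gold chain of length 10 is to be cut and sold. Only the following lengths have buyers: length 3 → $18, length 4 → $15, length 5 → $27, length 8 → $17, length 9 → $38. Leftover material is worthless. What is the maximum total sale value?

Build r[k] bottom-up: r[k] = max over allowed piece i of (p[i] + r[k−i]).
r[1] = 0
r[2] = 0
r[3] = 18
r[4] = 18
r[5] = 27
r[6] = 36  (first piece 3, then r[3]=18)
r[7] = 36
r[8] = 45  (first piece 3, then r[5]=27)
r[9] = 54  (first piece 3, then r[6]=36)
r[10] = 54
One optimal cutting: pieces 3 + 3 + 3 with 1 inch of scrap → $54.

54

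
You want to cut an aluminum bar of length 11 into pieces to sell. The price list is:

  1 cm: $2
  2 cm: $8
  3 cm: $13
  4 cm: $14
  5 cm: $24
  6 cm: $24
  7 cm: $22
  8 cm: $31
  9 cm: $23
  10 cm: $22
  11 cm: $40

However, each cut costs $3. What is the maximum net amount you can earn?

45

Build r[k] bottom-up: r[k] = max over allowed piece i of (p[i] + r[k−i]) − 3 per cut.
r[1] = 2
r[2] = max(2+2-3, 8+0) = 8
r[3] = max(2+8-3, 8+2-3, 13+0) = 13
r[4] = max(2+13-3, 8+8-3, 13+2-3, 14+0) = 14
r[5] = max(2+14-3, 8+13-3, 13+8-3, 14+2-3, 24+0) = 24
r[6] = max(2+24-3, 8+14-3, 13+13-3, 14+8-3, 24+2-3, 24+0) = 24
r[7] = max(2+24-3, 8+24-3, 13+14-3, …, 24+2-3, 22+0) = 29
r[8] = max(2+29-3, 8+24-3, 13+24-3, …, 22+2-3, 31+0) = 34
r[9] = max(2+34-3, 8+29-3, 13+24-3, …, 31+2-3, 23+0) = 35
r[10] = max(2+35-3, 8+34-3, 13+29-3, …, 23+2-3, 22+0) = 45
r[11] = max(2+45-3, 8+35-3, 13+34-3, …, 22+2-3, 40+0) = 45
One optimal plan: pieces 6 + 5 (1 cut) → $48 − $3 = $45.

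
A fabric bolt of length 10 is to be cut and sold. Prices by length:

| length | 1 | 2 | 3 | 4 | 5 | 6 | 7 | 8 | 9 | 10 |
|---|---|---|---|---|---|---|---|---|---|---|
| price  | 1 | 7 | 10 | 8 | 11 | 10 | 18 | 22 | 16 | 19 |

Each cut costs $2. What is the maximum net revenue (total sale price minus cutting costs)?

Let v[k] be the best obtainable value from length k. For each k, try every first piece i and keep the best of price[i] + v[k−i] minus the 2 cut fee when i<k.
v[1] = 1
v[2] = 7
v[3] = 10
v[4] = 12  (first piece 2, then v[2]=7)
v[5] = 15  (first piece 2, then v[3]=10)
v[6] = 18  (first piece 3, then v[3]=10)
v[7] = 20  (first piece 2, then v[5]=15)
v[8] = 23  (first piece 2, then v[6]=18)
v[9] = 26  (first piece 3, then v[6]=18)
v[10] = 28  (first piece 2, then v[8]=23)
One optimal plan: pieces 3 + 3 + 2 + 2 (3 cuts) → $34 − $6 = $28.

28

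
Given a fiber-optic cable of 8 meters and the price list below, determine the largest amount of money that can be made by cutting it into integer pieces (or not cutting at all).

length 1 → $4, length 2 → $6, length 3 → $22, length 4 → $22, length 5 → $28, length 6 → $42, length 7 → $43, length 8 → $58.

Let r[k] be the best obtainable value from length k. For each k, try every first piece i and keep the best of price[i] + r[k−i].
r[1] = 4
r[2] = 8  (first piece 1, then r[1]=4)
r[3] = 22
r[4] = 26  (first piece 1, then r[3]=22)
r[5] = 30  (first piece 1, then r[4]=26)
r[6] = 44  (first piece 3, then r[3]=22)
r[7] = 48  (first piece 1, then r[6]=44)
r[8] = 58
Best is to sell the whole 8-meter piece uncut for $58.

58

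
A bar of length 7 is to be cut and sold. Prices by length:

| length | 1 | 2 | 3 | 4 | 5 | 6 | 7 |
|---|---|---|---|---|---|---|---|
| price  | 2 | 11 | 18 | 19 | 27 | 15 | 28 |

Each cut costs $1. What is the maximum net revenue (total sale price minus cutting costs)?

38

Consider every possible first cut. v[k] is the best of p[i]+v[k−i] over all sellable i≤k, charging 1 whenever i<k.
v[1] = 2
v[2] = max(2+2-1, 11+0) = 11
v[3] = max(2+11-1, 11+2-1, 18+0) = 18
v[4] = max(2+18-1, 11+11-1, 18+2-1, 19+0) = 21
v[5] = max(2+21-1, 11+18-1, 18+11-1, 19+2-1, 27+0) = 28
v[6] = max(2+28-1, 11+21-1, 18+18-1, 19+11-1, 27+2-1, 15+0) = 35
v[7] = max(2+35-1, 11+28-1, 18+21-1, …, 15+2-1, 28+0) = 38
One optimal plan: pieces 3 + 2 + 2 (2 cuts) → $40 − $2 = $38.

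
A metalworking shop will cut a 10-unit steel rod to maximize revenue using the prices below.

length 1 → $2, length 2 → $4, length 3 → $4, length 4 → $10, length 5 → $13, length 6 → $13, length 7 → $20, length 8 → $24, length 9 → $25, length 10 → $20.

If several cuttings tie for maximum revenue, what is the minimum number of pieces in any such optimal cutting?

2

Consider every possible first cut. r[k] is the best of p[i]+r[k−i] over all sellable i≤k.
r[1] = 2
r[2] = 4  (first piece 1, then r[1]=2)
r[3] = 6  (first piece 1, then r[2]=4)
r[4] = 10
r[5] = 13
r[6] = 15  (first piece 1, then r[5]=13)
r[7] = 20
r[8] = 24
r[9] = 26  (first piece 1, then r[8]=24)
r[10] = 28  (first piece 1, then r[9]=26)
Maximum revenue is $28.
Now minimize piece count subject to staying optimal: for each k, pieces[k] = 1 + min over i with p[i]+r[k−i]=r[k] of pieces[k−i].
pieces[7] = 1
pieces[8] = 1
pieces[9] = 2
pieces[10] = 2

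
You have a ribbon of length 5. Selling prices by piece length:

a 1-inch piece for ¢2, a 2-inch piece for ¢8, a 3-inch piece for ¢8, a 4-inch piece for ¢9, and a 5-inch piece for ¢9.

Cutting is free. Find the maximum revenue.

Consider every possible first cut. v[k] is the best of p[i]+v[k−i] over all sellable i≤k.
v[1] = 2
v[2] = max(2+2, 8+0) = 8
v[3] = max(2+8, 8+2, 8+0) = 10
v[4] = max(2+10, 8+8, 8+2, 9+0) = 16
v[5] = max(2+16, 8+10, 8+8, 9+2, 9+0) = 18
One optimal cutting: 2 + 2 + 1 → ¢8 + ¢8 + ¢2 = ¢18.

18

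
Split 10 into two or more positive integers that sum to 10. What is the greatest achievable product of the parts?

36

Define m[k] = max over 1≤i<k of i · max(k−i, m[k−i]); the inner max lets the remainder stay uncut if that's better.
m[2] = 1*max(1,0) = 1*1 = 1
m[3] = max(1*2, 2*1) = 2
m[4] = max(1*3, 2*2, 3*1) = 4
m[5] = max(1*4, 2*3, 3*2, 4*1) = 6
m[6] = max(1*6, 2*4, 3*3, 4*2, 5*1) = 9
m[7] = max(1*9, 2*6, 3*4, 4*3, 5*2, 6*1) = 12
m[8] = max(1*12, 2*9, 3*6, …, 6*2, 7*1) = 18
m[9] = max(1*18, 2*12, 3*9, …, 7*2, 8*1) = 27
m[10] = max(1*27, 2*18, 3*12, …, 8*2, 9*1) = 36
One optimal split: 3 + 3 + 2 + 2; product 3*3*2*2 = 36.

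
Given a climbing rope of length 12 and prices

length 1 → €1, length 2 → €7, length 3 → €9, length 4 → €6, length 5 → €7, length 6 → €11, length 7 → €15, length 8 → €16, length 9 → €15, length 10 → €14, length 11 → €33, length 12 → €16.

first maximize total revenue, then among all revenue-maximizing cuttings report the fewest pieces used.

Build r[k] bottom-up: r[k] = max over allowed piece i of (p[i] + r[k−i]).
r[1] = 1
r[2] = max(1+1, 7+0) = 7
r[3] = max(1+7, 7+1, 9+0) = 9
r[4] = max(1+9, 7+7, 9+1, 6+0) = 14
r[5] = max(1+14, 7+9, 9+7, 6+1, 7+0) = 16
r[6] = max(1+16, 7+14, 9+9, 6+7, 7+1, 11+0) = 21
r[7] = max(1+21, 7+16, 9+14, …, 11+1, 15+0) = 23
r[8] = max(1+23, 7+21, 9+16, …, 15+1, 16+0) = 28
r[9] = max(1+28, 7+23, 9+21, …, 16+1, 15+0) = 30
r[10] = max(1+30, 7+28, 9+23, …, 15+1, 14+0) = 35
r[11] = max(1+35, 7+30, 9+28, …, 14+1, 33+0) = 37
r[12] = max(1+37, 7+35, 9+30, …, 33+1, 16+0) = 42
Maximum revenue is €42.
Now minimize piece count subject to staying optimal: for each k, pieces[k] = 1 + min over i with p[i]+r[k−i]=r[k] of pieces[k−i].
pieces[9] = 4
pieces[10] = 5
pieces[11] = 5
pieces[12] = 6

6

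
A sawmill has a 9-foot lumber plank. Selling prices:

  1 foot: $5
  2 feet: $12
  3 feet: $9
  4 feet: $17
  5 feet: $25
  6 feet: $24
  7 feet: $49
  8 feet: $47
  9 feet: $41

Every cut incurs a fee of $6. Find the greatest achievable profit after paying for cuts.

55

Let net[k] be the best obtainable value from length k. For each k, try every first piece i and keep the best of price[i] + net[k−i] minus the 6 cut fee when i<k.
net[1] = 5
net[2] = max(5+5-6, 12+0) = 12
net[3] = max(5+12-6, 12+5-6, 9+0) = 11
net[4] = max(5+11-6, 12+12-6, 9+5-6, 17+0) = 18
net[5] = max(5+18-6, 12+11-6, 9+12-6, 17+5-6, 25+0) = 25
net[6] = max(5+25-6, 12+18-6, 9+11-6, 17+12-6, 25+5-6, 24+0) = 24
net[7] = max(5+24-6, 12+25-6, 9+18-6, …, 24+5-6, 49+0) = 49
net[8] = max(5+49-6, 12+24-6, 9+25-6, …, 49+5-6, 47+0) = 48
net[9] = max(5+48-6, 12+49-6, 9+24-6, …, 47+5-6, 41+0) = 55
One optimal plan: pieces 7 + 2 (1 cut) → $61 − $6 = $55.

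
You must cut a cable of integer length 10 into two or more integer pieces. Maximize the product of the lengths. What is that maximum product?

Let m[k] be the best product for length k (with at least one cut). For each first piece i, the rest contributes max(k−i, m[k−i]).
m[2] = 1·max(1,0) = 1·1 = 1
m[3] = max(1·2, 2·1) = 2
m[4] = max(1·3, 2·2, 3·1) = 4
m[5] = max(1·4, 2·3, 3·2, 4·1) = 6
m[6] = max(1·6, 2·4, 3·3, 4·2, 5·1) = 9
m[7] = max(1·9, 2·6, 3·4, 4·3, 5·2, 6·1) = 12
m[8] = max(1·12, 2·9, 3·6, …, 6·2, 7·1) = 18
m[9] = max(1·18, 2·12, 3·9, …, 7·2, 8·1) = 27
m[10] = max(1·27, 2·18, 3·12, …, 8·2, 9·1) = 36
One optimal split: 3 + 3 + 2 + 2; product 3·3·2·2 = 36.

36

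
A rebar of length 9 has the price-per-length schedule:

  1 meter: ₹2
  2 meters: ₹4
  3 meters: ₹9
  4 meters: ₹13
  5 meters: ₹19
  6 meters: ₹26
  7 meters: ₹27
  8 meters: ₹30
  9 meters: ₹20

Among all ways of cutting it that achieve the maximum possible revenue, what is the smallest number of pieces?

2

Consider every possible first cut. r[k] is the best of p[i]+r[k−i] over all sellable i≤k.
r[1] = 2
r[2] = 4  (first piece 1, then r[1]=2)
r[3] = 9
r[4] = 13
r[5] = 19
r[6] = 26
r[7] = 28  (first piece 1, then r[6]=26)
r[8] = 30  (first piece 1, then r[7]=28)
r[9] = 35  (first piece 3, then r[6]=26)
Maximum revenue is ₹35.
Now minimize piece count subject to staying optimal: for each k, pieces[k] = 1 + min over i with p[i]+r[k−i]=r[k] of pieces[k−i].
pieces[6] = 1
pieces[7] = 2
pieces[8] = 1
pieces[9] = 2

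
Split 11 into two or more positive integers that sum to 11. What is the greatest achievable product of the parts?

54

Define prod[k] = max over 1≤i<k of i · max(k−i, prod[k−i]); the inner max lets the remainder stay uncut if that's better.
Small cases: prod[2]=1, prod[3]=2, prod[4]=4.
prod[5] = 2×max(3,2) = 2×3 = 6
prod[6] = 3×max(3,2) = 3×3 = 9
prod[7] = 2×max(5,6) = 2×6 = 12
prod[8] = 2×max(6,9) = 2×9 = 18
prod[9] = 3×max(6,9) = 3×9 = 27
prod[10] = 2×max(8,18) = 2×18 = 36
prod[11] = 2×max(9,27) = 2×27 = 54
One optimal split: 3 + 3 + 3 + 2; product 3×3×3×2 = 54.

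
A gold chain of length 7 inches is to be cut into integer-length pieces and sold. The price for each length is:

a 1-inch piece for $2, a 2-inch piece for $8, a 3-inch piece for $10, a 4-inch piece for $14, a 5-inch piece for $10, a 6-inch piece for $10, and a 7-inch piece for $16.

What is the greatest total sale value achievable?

Let r[k] be the best obtainable value from length k. For each k, try every first piece i and keep the best of price[i] + r[k−i].
r[1] = 2
r[2] = max(2+2, 8+0) = 8
r[3] = max(2+8, 8+2, 10+0) = 10
r[4] = max(2+10, 8+8, 10+2, 14+0) = 16
r[5] = max(2+16, 8+10, 10+8, 14+2, 10+0) = 18
r[6] = max(2+18, 8+16, 10+10, 14+8, 10+2, 10+0) = 24
r[7] = max(2+24, 8+18, 10+16, …, 10+2, 16+0) = 26
One optimal cutting: 2 + 2 + 2 + 1 → $8 + $8 + $8 + $2 = $26.

26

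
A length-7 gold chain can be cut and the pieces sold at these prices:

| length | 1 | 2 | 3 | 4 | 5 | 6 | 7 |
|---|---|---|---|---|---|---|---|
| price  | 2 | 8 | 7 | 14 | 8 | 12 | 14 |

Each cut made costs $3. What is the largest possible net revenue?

18

Build net[k] bottom-up: net[k] = max over allowed piece i of (p[i] + net[k−i]) − 3 per cut.
net[1] = 2
net[2] = max(2+2-3, 8+0) = 8
net[3] = max(2+8-3, 8+2-3, 7+0) = 7
net[4] = max(2+7-3, 8+8-3, 7+2-3, 14+0) = 14
net[5] = max(2+14-3, 8+7-3, 7+8-3, 14+2-3, 8+0) = 13
net[6] = max(2+13-3, 8+14-3, 7+7-3, 14+8-3, 8+2-3, 12+0) = 19
net[7] = max(2+19-3, 8+13-3, 7+14-3, …, 12+2-3, 14+0) = 18
One optimal plan: pieces 4 + 2 + 1 (2 cuts) → $24 − $6 = $18.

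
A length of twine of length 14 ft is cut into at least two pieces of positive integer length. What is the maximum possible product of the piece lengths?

Fill g[k] for k=2..14: at each k try every first piece i and multiply by the better of (k−i) uncut or g[k−i].
g[2] = 1×max(1,0) = 1×1 = 1
g[3] = 1×max(2,1) = 1×2 = 2
g[4] = 2×max(2,1) = 2×2 = 4
g[5] = 2×max(3,2) = 2×3 = 6
g[6] = 3×max(3,2) = 3×3 = 9
g[7] = 2×max(5,6) = 2×6 = 12
g[8] = 2×max(6,9) = 2×9 = 18
g[9] = 3×max(6,9) = 3×9 = 27
g[10] = 2×max(8,18) = 2×18 = 36
g[11] = 2×max(9,27) = 2×27 = 54
g[12] = 3×max(9,27) = 3×27 = 81
g[13] = 2×max(11,54) = 2×54 = 108
g[14] = 2×max(12,81) = 2×81 = 162
One optimal split: 3 + 3 + 3 + 3 + 2; product 3×3×3×3×2 = 162.

162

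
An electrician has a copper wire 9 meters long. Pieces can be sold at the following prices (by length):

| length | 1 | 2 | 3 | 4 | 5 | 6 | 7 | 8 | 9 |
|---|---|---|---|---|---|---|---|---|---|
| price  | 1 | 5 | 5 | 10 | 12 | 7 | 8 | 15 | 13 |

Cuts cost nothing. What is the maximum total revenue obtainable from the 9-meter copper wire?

22

Let v[k] be the best obtainable value from length k. For each k, try every first piece i and keep the best of price[i] + v[k−i].
v[1] = 1
v[2] = max(1+1, 5+0) = 5
v[3] = max(1+5, 5+1, 5+0) = 6
v[4] = max(1+6, 5+5, 5+1, 10+0) = 10
v[5] = max(1+10, 5+6, 5+5, 10+1, 12+0) = 12
v[6] = max(1+12, 5+10, 5+6, 10+5, 12+1, 7+0) = 15
v[7] = max(1+15, 5+12, 5+10, …, 7+1, 8+0) = 17
v[8] = max(1+17, 5+15, 5+12, …, 8+1, 15+0) = 20
v[9] = max(1+20, 5+17, 5+15, …, 15+1, 13+0) = 22
One optimal cutting: 5 + 2 + 2 → €12 + €5 + €5 = €22.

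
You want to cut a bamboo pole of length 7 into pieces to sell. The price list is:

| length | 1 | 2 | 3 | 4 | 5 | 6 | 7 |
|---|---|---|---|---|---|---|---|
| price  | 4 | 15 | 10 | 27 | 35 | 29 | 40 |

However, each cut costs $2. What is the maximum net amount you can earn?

Let net[k] be the best obtainable value from length k. For each k, try every first piece i and keep the best of price[i] + net[k−i] minus the 2 cut fee when i<k.
net[1] = 4
net[2] = max(4+4-2, 15+0) = 15
net[3] = max(4+15-2, 15+4-2, 10+0) = 17
net[4] = max(4+17-2, 15+15-2, 10+4-2, 27+0) = 28
net[5] = max(4+28-2, 15+17-2, 10+15-2, 27+4-2, 35+0) = 35
net[6] = max(4+35-2, 15+28-2, 10+17-2, 27+15-2, 35+4-2, 29+0) = 41
net[7] = max(4+41-2, 15+35-2, 10+28-2, …, 29+4-2, 40+0) = 48
One optimal plan: pieces 5 + 2 (1 cut) → $50 − $2 = $48.

48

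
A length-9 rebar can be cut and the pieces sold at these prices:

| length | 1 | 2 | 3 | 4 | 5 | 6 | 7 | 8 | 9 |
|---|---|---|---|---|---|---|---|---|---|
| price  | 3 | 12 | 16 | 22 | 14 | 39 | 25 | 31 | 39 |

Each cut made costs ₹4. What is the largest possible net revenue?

Consider every possible first cut. net[k] is the best of p[i]+net[k−i] over all sellable i≤k, charging 4 whenever i<k.
net[1] = 3
net[2] = 12
net[3] = 16
net[4] = 22
net[5] = 24  (first piece 2, then net[3]=16)
net[6] = 39
net[7] = 38  (first piece 1, then net[6]=39)
net[8] = 47  (first piece 2, then net[6]=39)
net[9] = 51  (first piece 3, then net[6]=39)
One optimal plan: pieces 6 + 3 (1 cut) → ₹55 − ₹4 = ₹51.

51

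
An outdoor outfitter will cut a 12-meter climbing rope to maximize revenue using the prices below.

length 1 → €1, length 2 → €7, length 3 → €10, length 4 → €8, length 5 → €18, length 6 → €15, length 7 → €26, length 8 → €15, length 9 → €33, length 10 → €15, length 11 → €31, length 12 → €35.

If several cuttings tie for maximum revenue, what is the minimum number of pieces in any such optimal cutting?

2

Consider every possible first cut. r[k] is the best of p[i]+r[k−i] over all sellable i≤k.
r[1] = 1
r[2] = max(1+1, 7+0) = 7
r[3] = max(1+7, 7+1, 10+0) = 10
r[4] = max(1+10, 7+7, 10+1, 8+0) = 14
r[5] = max(1+14, 7+10, 10+7, 8+1, 18+0) = 18
r[6] = max(1+18, 7+14, 10+10, 8+7, 18+1, 15+0) = 21
r[7] = max(1+21, 7+18, 10+14, …, 15+1, 26+0) = 26
r[8] = max(1+26, 7+21, 10+18, …, 26+1, 15+0) = 28
r[9] = max(1+28, 7+26, 10+21, …, 15+1, 33+0) = 33
r[10] = max(1+33, 7+28, 10+26, …, 33+1, 15+0) = 36
r[11] = max(1+36, 7+33, 10+28, …, 15+1, 31+0) = 40
r[12] = max(1+40, 7+36, 10+33, …, 31+1, 35+0) = 44
Maximum revenue is €44.
Now minimize piece count subject to staying optimal: for each k, pieces[k] = 1 + min over i with p[i]+r[k−i]=r[k] of pieces[k−i].
pieces[9] = 1
pieces[10] = 2
pieces[11] = 2
pieces[12] = 2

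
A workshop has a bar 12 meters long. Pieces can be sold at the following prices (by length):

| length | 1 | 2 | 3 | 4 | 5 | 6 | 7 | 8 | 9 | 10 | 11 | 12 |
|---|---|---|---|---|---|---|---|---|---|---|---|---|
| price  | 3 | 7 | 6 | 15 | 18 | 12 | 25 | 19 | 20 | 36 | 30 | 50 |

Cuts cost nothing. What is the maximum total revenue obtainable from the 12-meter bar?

Let R[k] be the best obtainable value from length k. For each k, try every first piece i and keep the best of price[i] + R[k−i].
R[1] = 3
R[2] = max(3+3, 7+0) = 7
R[3] = max(3+7, 7+3, 6+0) = 10
R[4] = max(3+10, 7+7, 6+3, 15+0) = 15
R[5] = max(3+15, 7+10, 6+7, 15+3, 18+0) = 18
R[6] = max(3+18, 7+15, 6+10, 15+7, 18+3, 12+0) = 22
R[7] = max(3+22, 7+18, 6+15, …, 12+3, 25+0) = 25
R[8] = max(3+25, 7+22, 6+18, …, 25+3, 19+0) = 30
R[9] = max(3+30, 7+25, 6+22, …, 19+3, 20+0) = 33
R[10] = max(3+33, 7+30, 6+25, …, 20+3, 36+0) = 37
R[11] = max(3+37, 7+33, 6+30, …, 36+3, 30+0) = 40
R[12] = max(3+40, 7+37, 6+33, …, 30+3, 50+0) = 50
Best is to sell the whole 12-meter piece uncut for 50.

50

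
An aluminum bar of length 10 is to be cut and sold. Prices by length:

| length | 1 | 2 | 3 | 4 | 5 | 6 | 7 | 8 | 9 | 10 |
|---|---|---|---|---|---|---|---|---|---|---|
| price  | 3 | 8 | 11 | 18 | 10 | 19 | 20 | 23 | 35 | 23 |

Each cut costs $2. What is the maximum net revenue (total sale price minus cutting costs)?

Consider every possible first cut. v[k] is the best of p[i]+v[k−i] over all sellable i≤k, charging 2 whenever i<k.
v[1] = 3
v[2] = 8
v[3] = 11
v[4] = 18
v[5] = 19  (first piece 1, then v[4]=18)
v[6] = 24  (first piece 2, then v[4]=18)
v[7] = 27  (first piece 3, then v[4]=18)
v[8] = 34  (first piece 4, then v[4]=18)
v[9] = 35  (first piece 1, then v[8]=34)
v[10] = 40  (first piece 2, then v[8]=34)
One optimal plan: pieces 4 + 4 + 2 (2 cuts) → $44 − $4 = $40.

40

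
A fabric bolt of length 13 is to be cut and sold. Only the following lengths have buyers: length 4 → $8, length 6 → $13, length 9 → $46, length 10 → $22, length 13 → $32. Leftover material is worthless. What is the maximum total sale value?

54

Consider every possible first cut. best[k] is the best of p[i]+best[k−i] over all sellable i≤k.
best[1] = 0
best[2] = 0
best[3] = 0
best[4] = 8
best[5] = 8
best[6] = max(8+0, 13+0) = 13
best[7] = max(8+0, 13+0) = 13
best[8] = max(8+8, 13+0) = 16
best[9] = max(8+8, 13+0, 46+0) = 46
best[10] = max(8+13, 13+8, 46+0, 22+0) = 46
best[11] = max(8+13, 13+8, 46+0, 22+0) = 46
best[12] = max(8+16, 13+13, 46+0, 22+0) = 46
best[13] = max(8+46, 13+13, 46+8, 22+0, 32+0) = 54
One optimal cutting: 9 + 4 → $54.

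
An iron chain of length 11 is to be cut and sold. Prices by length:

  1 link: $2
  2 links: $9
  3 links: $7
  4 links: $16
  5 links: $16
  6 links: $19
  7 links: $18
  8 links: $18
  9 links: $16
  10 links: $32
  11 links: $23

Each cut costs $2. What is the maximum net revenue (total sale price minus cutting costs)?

37

Consider every possible first cut. net[k] is the best of p[i]+net[k−i] over all sellable i≤k, charging 2 whenever i<k.
net[1] = 2
net[2] = max(2+2-2, 9+0) = 9
net[3] = max(2+9-2, 9+2-2, 7+0) = 9
net[4] = max(2+9-2, 9+9-2, 7+2-2, 16+0) = 16
net[5] = max(2+16-2, 9+9-2, 7+9-2, 16+2-2, 16+0) = 16
net[6] = max(2+16-2, 9+16-2, 7+9-2, 16+9-2, 16+2-2, 19+0) = 23
net[7] = max(2+23-2, 9+16-2, 7+16-2, …, 19+2-2, 18+0) = 23
net[8] = max(2+23-2, 9+23-2, 7+16-2, …, 18+2-2, 18+0) = 30
net[9] = max(2+30-2, 9+23-2, 7+23-2, …, 18+2-2, 16+0) = 30
net[10] = max(2+30-2, 9+30-2, 7+23-2, …, 16+2-2, 32+0) = 37
net[11] = max(2+37-2, 9+30-2, 7+30-2, …, 32+2-2, 23+0) = 37
One optimal plan: pieces 2 + 2 + 2 + 2 + 2 + 1 (5 cuts) → $47 − $10 = $37.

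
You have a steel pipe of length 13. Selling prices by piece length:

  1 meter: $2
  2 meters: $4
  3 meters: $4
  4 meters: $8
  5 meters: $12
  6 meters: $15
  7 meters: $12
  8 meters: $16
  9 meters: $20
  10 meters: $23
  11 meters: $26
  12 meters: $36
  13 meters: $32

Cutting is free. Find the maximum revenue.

38

Consider every possible first cut. r[k] is the best of p[i]+r[k−i] over all sellable i≤k.
r[1] = 2
r[2] = max(2+2, 4+0) = 4
r[3] = max(2+4, 4+2, 4+0) = 6
r[4] = max(2+6, 4+4, 4+2, 8+0) = 8
r[5] = max(2+8, 4+6, 4+4, 8+2, 12+0) = 12
r[6] = max(2+12, 4+8, 4+6, 8+4, 12+2, 15+0) = 15
r[7] = max(2+15, 4+12, 4+8, …, 15+2, 12+0) = 17
r[8] = max(2+17, 4+15, 4+12, …, 12+2, 16+0) = 19
r[9] = max(2+19, 4+17, 4+15, …, 16+2, 20+0) = 21
r[10] = max(2+21, 4+19, 4+17, …, 20+2, 23+0) = 24
r[11] = max(2+24, 4+21, 4+19, …, 23+2, 26+0) = 27
r[12] = max(2+27, 4+24, 4+21, …, 26+2, 36+0) = 36
r[13] = max(2+36, 4+27, 4+24, …, 36+2, 32+0) = 38
One optimal cutting: 12 + 1 → $36 + $2 = $38.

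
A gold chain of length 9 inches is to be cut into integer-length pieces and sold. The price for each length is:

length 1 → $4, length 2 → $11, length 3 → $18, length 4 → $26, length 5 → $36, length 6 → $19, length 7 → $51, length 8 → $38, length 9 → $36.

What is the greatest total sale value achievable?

62

Build R[k] bottom-up: R[k] = max over allowed piece i of (p[i] + R[k−i]).
R[1] = 4
R[2] = 11
R[3] = 18
R[4] = 26
R[5] = 36
R[6] = 40  (first piece 1, then R[5]=36)
R[7] = 51
R[8] = 55  (first piece 1, then R[7]=51)
R[9] = 62  (first piece 2, then R[7]=51)
One optimal cutting: 7 + 2 → $51 + $11 = $62.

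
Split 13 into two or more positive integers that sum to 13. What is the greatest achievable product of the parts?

Let P[k] be the best product for length k (with at least one cut). For each first piece i, the rest contributes max(k−i, P[k−i]).
Small cases: P[2]=1, P[3]=2, P[4]=4, P[5]=6, P[6]=9.
P[7] = 2*max(5,6) = 2*6 = 12
P[8] = 2*max(6,9) = 2*9 = 18
P[9] = 3*max(6,9) = 3*9 = 27
P[10] = 2*max(8,18) = 2*18 = 36
P[11] = 2*max(9,27) = 2*27 = 54
P[12] = 3*max(9,27) = 3*27 = 81
P[13] = 2*max(11,54) = 2*54 = 108
One optimal split: 3 + 3 + 3 + 2 + 2; product 3*3*3*2*2 = 108.

108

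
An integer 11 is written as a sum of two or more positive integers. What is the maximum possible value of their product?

54

Define P[k] = max over 1≤i<k of i · max(k−i, P[k−i]); the inner max lets the remainder stay uncut if that's better.
P[2] = 1*max(1,0) = 1*1 = 1
P[3] = 1*max(2,1) = 1*2 = 2
P[4] = 2*max(2,1) = 2*2 = 4
P[5] = 2*max(3,2) = 2*3 = 6
P[6] = 3*max(3,2) = 3*3 = 9
P[7] = 2*max(5,6) = 2*6 = 12
P[8] = 2*max(6,9) = 2*9 = 18
P[9] = 3*max(6,9) = 3*9 = 27
P[10] = 2*max(8,18) = 2*18 = 36
P[11] = 2*max(9,27) = 2*27 = 54
One optimal split: 3 + 3 + 3 + 2; product 3*3*3*2 = 54.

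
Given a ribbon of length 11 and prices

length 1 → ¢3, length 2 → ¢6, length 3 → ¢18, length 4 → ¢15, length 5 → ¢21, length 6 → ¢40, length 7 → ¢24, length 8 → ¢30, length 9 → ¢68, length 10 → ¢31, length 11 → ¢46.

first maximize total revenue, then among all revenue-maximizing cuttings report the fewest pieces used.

2

Let r[k] be the best obtainable value from length k. For each k, try every first piece i and keep the best of price[i] + r[k−i].
r[1] = 3
r[2] = 6  (first piece 1, then r[1]=3)
r[3] = 18
r[4] = 21  (first piece 1, then r[3]=18)
r[5] = 24  (first piece 1, then r[4]=21)
r[6] = 40
r[7] = 43  (first piece 1, then r[6]=40)
r[8] = 46  (first piece 1, then r[7]=43)
r[9] = 68
r[10] = 71  (first piece 1, then r[9]=68)
r[11] = 74  (first piece 1, then r[10]=71)
Maximum revenue is ¢74.
Now minimize piece count subject to staying optimal: for each k, pieces[k] = 1 + min over i with p[i]+r[k−i]=r[k] of pieces[k−i].
pieces[8] = 2
pieces[9] = 1
pieces[10] = 2
pieces[11] = 2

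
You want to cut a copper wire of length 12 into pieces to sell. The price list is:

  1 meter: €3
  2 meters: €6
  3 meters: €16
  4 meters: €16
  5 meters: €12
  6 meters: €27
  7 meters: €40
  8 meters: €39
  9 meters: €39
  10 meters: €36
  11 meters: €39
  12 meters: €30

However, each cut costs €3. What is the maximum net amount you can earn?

56

Consider every possible first cut. v[k] is the best of p[i]+v[k−i] over all sellable i≤k, charging 3 whenever i<k.
v[1] = 3
v[2] = max(3+3-3, 6+0) = 6
v[3] = max(3+6-3, 6+3-3, 16+0) = 16
v[4] = max(3+16-3, 6+6-3, 16+3-3, 16+0) = 16
v[5] = max(3+16-3, 6+16-3, 16+6-3, 16+3-3, 12+0) = 19
v[6] = max(3+19-3, 6+16-3, 16+16-3, 16+6-3, 12+3-3, 27+0) = 29
v[7] = max(3+29-3, 6+19-3, 16+16-3, …, 27+3-3, 40+0) = 40
v[8] = max(3+40-3, 6+29-3, 16+19-3, …, 40+3-3, 39+0) = 40
v[9] = max(3+40-3, 6+40-3, 16+29-3, …, 39+3-3, 39+0) = 43
v[10] = max(3+43-3, 6+40-3, 16+40-3, …, 39+3-3, 36+0) = 53
v[11] = max(3+53-3, 6+43-3, 16+40-3, …, 36+3-3, 39+0) = 53
v[12] = max(3+53-3, 6+53-3, 16+43-3, …, 39+3-3, 30+0) = 56
One optimal plan: pieces 7 + 3 + 2 (2 cuts) → €62 − €6 = €56.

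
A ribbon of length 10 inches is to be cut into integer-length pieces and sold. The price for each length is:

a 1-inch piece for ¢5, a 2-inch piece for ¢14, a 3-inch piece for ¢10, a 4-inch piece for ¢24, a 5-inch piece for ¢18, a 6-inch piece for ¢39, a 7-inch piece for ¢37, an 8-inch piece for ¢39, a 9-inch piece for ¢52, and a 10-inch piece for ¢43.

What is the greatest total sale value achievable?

70

Build v[k] bottom-up: v[k] = max over allowed piece i of (p[i] + v[k−i]).
v[1] = 5
v[2] = max(5+5, 14+0) = 14
v[3] = max(5+14, 14+5, 10+0) = 19
v[4] = max(5+19, 14+14, 10+5, 24+0) = 28
v[5] = max(5+28, 14+19, 10+14, 24+5, 18+0) = 33
v[6] = max(5+33, 14+28, 10+19, 24+14, 18+5, 39+0) = 42
v[7] = max(5+42, 14+33, 10+28, …, 39+5, 37+0) = 47
v[8] = max(5+47, 14+42, 10+33, …, 37+5, 39+0) = 56
v[9] = max(5+56, 14+47, 10+42, …, 39+5, 52+0) = 61
v[10] = max(5+61, 14+56, 10+47, …, 52+5, 43+0) = 70
One optimal cutting: 2 + 2 + 2 + 2 + 2 → ¢14 + ¢14 + ¢14 + ¢14 + ¢14 = ¢70.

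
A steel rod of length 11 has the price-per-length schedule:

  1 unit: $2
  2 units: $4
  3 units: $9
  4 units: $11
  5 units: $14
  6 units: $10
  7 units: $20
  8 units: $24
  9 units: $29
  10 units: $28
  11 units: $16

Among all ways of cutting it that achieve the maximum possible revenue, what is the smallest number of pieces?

2

Let r[k] be the best obtainable value from length k. For each k, try every first piece i and keep the best of price[i] + r[k−i].
r[1] = 2
r[2] = 4  (first piece 1, then r[1]=2)
r[3] = 9
r[4] = 11  (first piece 1, then r[3]=9)
r[5] = 14
r[6] = 18  (first piece 3, then r[3]=9)
r[7] = 20  (first piece 1, then r[6]=18)
r[8] = 24
r[9] = 29
r[10] = 31  (first piece 1, then r[9]=29)
r[11] = 33  (first piece 1, then r[10]=31)
Maximum revenue is $33.
Now minimize piece count subject to staying optimal: for each k, pieces[k] = 1 + min over i with p[i]+r[k−i]=r[k] of pieces[k−i].
pieces[8] = 1
pieces[9] = 1
pieces[10] = 2
pieces[11] = 2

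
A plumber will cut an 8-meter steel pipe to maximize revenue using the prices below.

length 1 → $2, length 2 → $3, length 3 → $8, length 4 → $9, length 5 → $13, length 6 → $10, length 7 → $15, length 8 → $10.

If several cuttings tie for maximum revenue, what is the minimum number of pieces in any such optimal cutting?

Build r[k] bottom-up: r[k] = max over allowed piece i of (p[i] + r[k−i]).
r[1] = 2
r[2] = max(2+2, 3+0) = 4
r[3] = max(2+4, 3+2, 8+0) = 8
r[4] = max(2+8, 3+4, 8+2, 9+0) = 10
r[5] = max(2+10, 3+8, 8+4, 9+2, 13+0) = 13
r[6] = max(2+13, 3+10, 8+8, 9+4, 13+2, 10+0) = 16
r[7] = max(2+16, 3+13, 8+10, …, 10+2, 15+0) = 18
r[8] = max(2+18, 3+16, 8+13, …, 15+2, 10+0) = 21
Maximum revenue is $21.
Now minimize piece count subject to staying optimal: for each k, pieces[k] = 1 + min over i with p[i]+r[k−i]=r[k] of pieces[k−i].
pieces[5] = 1
pieces[6] = 2
pieces[7] = 3
pieces[8] = 2

2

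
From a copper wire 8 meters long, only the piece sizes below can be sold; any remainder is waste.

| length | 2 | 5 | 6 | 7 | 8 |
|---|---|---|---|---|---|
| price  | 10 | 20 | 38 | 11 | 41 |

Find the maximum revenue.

48

Consider every possible first cut. f[k] is the best of p[i]+f[k−i] over all sellable i≤k.
f[1] = 0
f[2] = 10
f[3] = 10
f[4] = 20  (first piece 2, then f[2]=10)
f[5] = max(10+10, 20+0) = 20
f[6] = max(10+20, 20+0, 38+0) = 38
f[7] = max(10+20, 20+10, 38+0, 11+0) = 38
f[8] = max(10+38, 20+10, 38+10, 11+0, 41+0) = 48
One optimal cutting: 6 + 2 → €48.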